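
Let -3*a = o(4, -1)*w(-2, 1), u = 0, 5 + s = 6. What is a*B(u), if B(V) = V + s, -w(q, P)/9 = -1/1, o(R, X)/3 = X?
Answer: 9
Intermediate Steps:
o(R, X) = 3*X
s = 1 (s = -5 + 6 = 1)
w(q, P) = 9 (w(q, P) = -(-9)/1 = -(-9) = -9*(-1) = 9)
a = 9 (a = -3*(-1)*9/3 = -(-1)*9 = -⅓*(-27) = 9)
B(V) = 1 + V (B(V) = V + 1 = 1 + V)
a*B(u) = 9*(1 + 0) = 9*1 = 9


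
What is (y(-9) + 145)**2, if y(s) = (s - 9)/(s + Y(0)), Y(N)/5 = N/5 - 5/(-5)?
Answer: 89401/4 ≈ 22350.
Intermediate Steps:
Y(N) = 5 + N (Y(N) = 5*(N/5 - 5/(-5)) = 5*(N*(1/5) - 5*(-1/5)) = 5*(N/5 + 1) = 5*(1 + N/5) = 5 + N)
y(s) = (-9 + s)/(5 + s) (y(s) = (s - 9)/(s + (5 + 0)) = (-9 + s)/(s + 5) = (-9 + s)/(5 + s))
(y(-9) + 145)**2 = ((-9 - 9)/(5 - 9) + 145)**2 = (-18/(-4) + 145)**2 = (-1/4*(-18) + 145)**2 = (9/2 + 145)**2 = (299/2)**2 = 89401/4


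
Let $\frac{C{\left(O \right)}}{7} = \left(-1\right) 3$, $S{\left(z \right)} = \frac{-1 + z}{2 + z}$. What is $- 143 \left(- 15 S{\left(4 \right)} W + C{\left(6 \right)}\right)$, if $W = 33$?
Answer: $\frac{76791}{2} \approx 38396.0$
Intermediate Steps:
$S{\left(z \right)} = \frac{-1 + z}{2 + z}$
$C{\left(O \right)} = -21$ ($C{\left(O \right)} = 7 \left(\left(-1\right) 3\right) = 7 \left(-3\right) = -21$)
$- 143 \left(- 15 S{\left(4 \right)} W + C{\left(6 \right)}\right) = - 143 \left(- 15 \frac{-1 + 4}{2 + 4} \cdot 33 - 21\right) = - 143 \left(- 15 \cdot \frac{1}{6} \cdot 3 \cdot 33 - 21\right) = - 143 \left(\left(-15\right) \frac{1}{2} \cdot 33 - 21\right) = - 143 \left(\left(- \frac{15}{2}\right) 33 - 21\right) = - 143 \left(- \frac{495}{2} - 21\right) = \left(-143\right) \left(- \frac{537}{2}\right) = \frac{76791}{2}$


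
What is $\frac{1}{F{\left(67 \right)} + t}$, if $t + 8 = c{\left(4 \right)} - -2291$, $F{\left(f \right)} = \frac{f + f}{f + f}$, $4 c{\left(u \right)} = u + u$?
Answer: $\frac{1}{2286} \approx 0.00043745$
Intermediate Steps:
$c{\left(u \right)} = \frac{u}{2}$ ($c{\left(u \right)} = \frac{u + u}{4} = \frac{2 u}{4} = \frac{u}{2}$)
$F{\left(f \right)} = 1$ ($F{\left(f \right)} = \frac{2 f}{2 f} = 2 f \frac{1}{2 f} = 1$)
$t = 2285$ ($t = -8 + \left(\frac{1}{2} \cdot 4 - -2291\right) = -8 + \left(2 + 2291\right) = -8 + 2293 = 2285$)
$\frac{1}{F{\left(67 \right)} + t} = \frac{1}{1 + 2285} = \frac{1}{2286}$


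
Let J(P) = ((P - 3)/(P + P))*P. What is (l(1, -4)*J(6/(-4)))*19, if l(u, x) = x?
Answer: 171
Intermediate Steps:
J(P) = -3/2 + P/2 (J(P) = ((-3 + P)/((2*P)))*P = ((-3 + P)*(1/(2*P)))*P = ((-3 + P)/(2*P))*P = -3/2 + P/2)
(l(1, -4)*J(6/(-4)))*19 = -4*(-3/2 + (6/(-4))/2)*19 = -4*(-3/2 + (6*(-¼))/2)*19 = -4*(-3/2 + (½)*(-3/2))*19 = -4*(-3/2 - ¾)*19 = -4*(-9/4)*19 = 9*19 = 171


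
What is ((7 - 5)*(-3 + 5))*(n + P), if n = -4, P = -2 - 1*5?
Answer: -44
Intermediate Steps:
P = -7 (P = -2 - 5 = -7)
((7 - 5)*(-3 + 5))*(n + P) = ((7 - 5)*(-3 + 5))*(-4 - 7) = (2*2)*(-11) = 4*(-11) = -44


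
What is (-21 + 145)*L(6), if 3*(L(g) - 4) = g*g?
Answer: 1984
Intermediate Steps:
L(g) = 4 + g²/3 (L(g) = 4 + (g*g)/3 = 4 + g²/3)
(-21 + 145)*L(6) = (-21 + 145)*(4 + (⅓)*6²) = 124*(4 + (⅓)*36) = 124*(4 + 12) = 124*16 = 1984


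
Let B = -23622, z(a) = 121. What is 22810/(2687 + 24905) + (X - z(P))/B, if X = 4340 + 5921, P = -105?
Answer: 21586245/54314852 ≈ 0.39743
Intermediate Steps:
X = 10261
22810/(2687 + 24905) + (X - z(P))/B = 22810/(2687 + 24905) + (10261 - 1*121)/(-23622) = 22810/27592 + (10261 - 121)*(-1/23622) = 22810*(1/27592) + 10140*(-1/23622) = 11405/13796 - 1690/3937 = 21586245/54314852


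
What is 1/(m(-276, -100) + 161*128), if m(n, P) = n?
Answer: 1/20332 ≈ 4.9184e-5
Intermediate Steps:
1/(m(-276, -100) + 161*128) = 1/(-276 + 161*128) = 1/(-276 + 20608) = 1/20332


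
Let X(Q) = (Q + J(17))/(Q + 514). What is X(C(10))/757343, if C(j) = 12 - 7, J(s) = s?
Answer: 22/393061017 ≈ 5.5971e-8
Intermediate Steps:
C(j) = 5
X(Q) = (17 + Q)/(514 + Q) (X(Q) = (Q + 17)/(Q + 514) = (17 + Q)/(514 + Q))
X(C(10))/757343 = ((17 + 5)/(514 + 5))/757343 = (22/519)*(1/757343) = 22/393061017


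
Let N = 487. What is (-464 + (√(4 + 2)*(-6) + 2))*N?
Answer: -224994 - 2922*√6 ≈ -2.3215e+5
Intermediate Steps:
(-464 + (√(4 + 2)*(-6) + 2))*N = (-464 + (√(4 + 2)*(-6) + 2))*487 = (-464 + (√6*(-6) + 2))*487 = (-464 + (-6*√6 + 2))*487 = (-464 + (2 - 6*√6))*487 = (-462 - 6*√6)*487 = -224994 - 2922*√6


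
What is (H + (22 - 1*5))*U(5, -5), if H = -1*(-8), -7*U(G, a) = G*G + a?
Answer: -500/7 ≈ -71.429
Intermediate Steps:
U(G, a) = -a/7 - G²/7 (U(G, a) = -(G*G + a)/7 = -(G² + a)/7 = -(a + G²)/7 = -a/7 - G²/7)
H = 8
(H + (22 - 1*5))*U(5, -5) = (8 + (22 - 1*5))*(-⅐*(-5) - ⅐*5²) = (8 + (22 - 5))*(5/7 - ⅐*25) = (8 + 17)*(5/7 - 25/7) = 25*(-20/7) = -500/7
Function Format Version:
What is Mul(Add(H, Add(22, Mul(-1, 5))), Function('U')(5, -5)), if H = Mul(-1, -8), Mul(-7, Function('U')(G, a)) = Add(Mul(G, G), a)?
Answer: Rational(-500, 7) ≈ -71.429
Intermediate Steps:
Function('U')(G, a) = Add(Mul(Rational(-1, 7), a), Mul(Rational(-1, 7), Pow(G, 2))) (Function('U')(G, a) = Mul(Rational(-1, 7), Add(Mul(G, G), a)) = Mul(Rational(-1, 7), Add(Pow(G, 2), a)) = Mul(Rational(-1, 7), Add(a, Pow(G, 2))) = Add(Mul(Rational(-1, 7), a), Mul(Rational(-1, 7), Pow(G, 2))))
H = 8
Mul(Add(H, Add(22, Mul(-1, 5))), Function('U')(5, -5)) = Mul(Add(8, Add(22, Mul(-1, 5))), Add(Mul(Rational(-1, 7), -5), Mul(Rational(-1, 7), Pow(5, 2)))) = Mul(Add(8, Add(22, -5)), Add(Rational(5, 7), Mul(Rational(-1, 7), 25))) = Mul(Add(8, 17), Add(Rational(5, 7), Rational(-25, 7))) = Mul(25, Rational(-20, 7)) = Rational(-500, 7)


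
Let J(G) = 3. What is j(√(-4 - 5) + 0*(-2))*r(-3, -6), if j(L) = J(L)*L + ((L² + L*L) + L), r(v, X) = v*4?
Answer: 216 - 144*I ≈ 216.0 - 144.0*I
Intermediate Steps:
r(v, X) = 4*v
j(L) = 2*L² + 4*L (j(L) = 3*L + ((L² + L*L) + L) = 3*L + ((L² + L²) + L) = 3*L + (2*L² + L) = 3*L + (L + 2*L²) = 2*L² + 4*L)
j(√(-4 - 5) + 0*(-2))*r(-3, -6) = (2*(√(-4 - 5) + 0*(-2))*(2 + (√(-4 - 5) + 0*(-2))))*(4*(-3)) = (2*(√(-9) + 0)*(2 + (√(-9) + 0)))*(-12) = (2*(3*I + 0)*(2 + (3*I + 0)))*(-12) = (2*(3*I)*(2 + 3*I))*(-12) = (6*I*(2 + 3*I))*(-12) = -72*I*(2 + 3*I)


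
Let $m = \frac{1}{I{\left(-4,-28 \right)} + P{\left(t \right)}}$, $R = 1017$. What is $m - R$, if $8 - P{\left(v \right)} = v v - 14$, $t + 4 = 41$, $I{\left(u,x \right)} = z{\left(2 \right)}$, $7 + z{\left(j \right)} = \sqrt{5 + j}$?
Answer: $- \frac{1864476607}{1833309} - \frac{\sqrt{7}}{1833309} \approx -1017.0$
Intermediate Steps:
$z{\left(j \right)} = -7 + \sqrt{5 + j}$
$I{\left(u,x \right)} = -7 + \sqrt{7}$ ($I{\left(u,x \right)} = -7 + \sqrt{5 + 2} = -7 + \sqrt{7}$)
$t = 37$ ($t = -4 + 41 = 37$)
$P{\left(v \right)} = 22 - v^{2}$ ($P{\left(v \right)} = 8 - \left(v v - 14\right) = 8 - \left(v^{2} - 14\right) = 8 - \left(-14 + v^{2}\right) = 22 - v^{2}$)
$m = \frac{1}{-1354 + \sqrt{7}}$ ($m = \frac{1}{\left(-7 + \sqrt{7}\right) + \left(22 - 37^{2}\right)} = \frac{1}{\left(-7 + \sqrt{7}\right) + \left(22 - 1369\right)} = \frac{1}{\left(-7 + \sqrt{7}\right) - 1347} = \frac{1}{-1354 + \sqrt{7}} \approx -0.00074$)
$m - R = \left(- \frac{1354}{1833309} - \frac{\sqrt{7}}{1833309}\right) - 1017 = - \frac{1864476607}{1833309} - \frac{\sqrt{7}}{1833309}$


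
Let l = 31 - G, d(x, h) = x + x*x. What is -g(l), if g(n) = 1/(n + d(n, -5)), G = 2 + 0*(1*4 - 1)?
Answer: -1/899 ≈ -0.0011123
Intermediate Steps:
d(x, h) = x + x²
G = 2 (G = 2 + 0*(4 - 1) = 2 + 0*3 = 2 + 0 = 2)
l = 29 (l = 31 - 1*2 = 31 - 2 = 29)
g(n) = 1/(n + n*(1 + n))
-g(l) = -1/(29*(2 + 29)) = -1/(29*31) = -1*1/899 = -1/899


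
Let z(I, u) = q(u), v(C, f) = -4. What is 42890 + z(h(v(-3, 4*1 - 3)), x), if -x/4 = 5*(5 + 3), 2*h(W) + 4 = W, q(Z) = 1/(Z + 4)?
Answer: 6690839/156 ≈ 42890.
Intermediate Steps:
q(Z) = 1/(4 + Z)
h(W) = -2 + W/2
x = -160 (x = -20*(5 + 3) = -20*8 = -4*40 = -160)
z(I, u) = 1/(4 + u)
42890 + z(h(v(-3, 4*1 - 3)), x) = 42890 + 1/(4 - 160) = 42890 + 1/(-156) = 42890 - 1/156 = 6690839/156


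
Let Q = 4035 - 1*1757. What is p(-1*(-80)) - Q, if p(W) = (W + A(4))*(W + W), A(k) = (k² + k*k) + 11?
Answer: 17402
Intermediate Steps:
A(k) = 11 + 2*k² (A(k) = (k² + k²) + 11 = 2*k² + 11 = 11 + 2*k²)
Q = 2278 (Q = 4035 - 1757 = 2278)
p(W) = 2*W*(43 + W) (p(W) = (W + (11 + 2*4²))*(W + W) = (W + (11 + 2*16))*(2*W) = (W + (11 + 32))*(2*W) = (W + 43)*(2*W) = (43 + W)*(2*W) = 2*W*(43 + W))
p(-1*(-80)) - Q = 2*(-1*(-80))*(43 - 1*(-80)) - 1*2278 = 2*80*(43 + 80) - 2278 = 2*80*123 - 2278 = 19680 - 2278 = 17402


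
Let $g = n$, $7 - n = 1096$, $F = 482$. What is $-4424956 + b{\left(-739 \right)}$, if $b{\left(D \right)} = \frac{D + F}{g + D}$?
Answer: $- \frac{8088819311}{1828} \approx -4.425 \cdot 10^{6}$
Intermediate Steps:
$n = -1089$ ($n = 7 - 1096 = -1089$)
$g = -1089$
$b{\left(D \right)} = \frac{482 + D}{-1089 + D}$ ($b{\left(D \right)} = \frac{D + 482}{-1089 + D} = \frac{482 + D}{-1089 + D}$)
$-4424956 + b{\left(-739 \right)} = -4424956 + \frac{482 - 739}{-1089 - 739} = -4424956 + \frac{1}{-1828} \left(-257\right) = -4424956 - - \frac{257}{1828} = -4424956 + \frac{257}{1828} = - \frac{8088819311}{1828}$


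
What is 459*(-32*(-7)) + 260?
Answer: 103076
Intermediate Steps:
459*(-32*(-7)) + 260 = 459*224 + 260 = 102816 + 260 = 103076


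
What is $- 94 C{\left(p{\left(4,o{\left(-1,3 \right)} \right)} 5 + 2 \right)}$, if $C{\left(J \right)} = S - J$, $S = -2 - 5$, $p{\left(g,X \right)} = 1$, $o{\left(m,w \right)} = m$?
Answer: $1316$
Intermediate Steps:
$S = -7$
$C{\left(J \right)} = -7 - J$
$- 94 C{\left(p{\left(4,o{\left(-1,3 \right)} \right)} 5 + 2 \right)} = - 94 \left(-7 - \left(1 \cdot 5 + 2\right)\right) = - 94 \left(-7 - \left(5 + 2\right)\right) = - 94 \left(-7 - 7\right) = \left(-94\right) \left(-14\right) = 1316$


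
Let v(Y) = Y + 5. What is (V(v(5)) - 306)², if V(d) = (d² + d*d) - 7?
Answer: 12769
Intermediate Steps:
v(Y) = 5 + Y
V(d) = -7 + 2*d² (V(d) = (d² + d²) - 7 = 2*d² - 7 = -7 + 2*d²)
(V(v(5)) - 306)² = ((-7 + 2*(5 + 5)²) - 306)² = ((-7 + 2*10²) - 306)² = ((-7 + 2*100) - 306)² = ((-7 + 200) - 306)² = (193 - 306)² = (-113)² = 12769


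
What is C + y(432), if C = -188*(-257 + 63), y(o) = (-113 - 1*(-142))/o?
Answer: 15755933/432 ≈ 36472.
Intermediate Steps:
y(o) = 29/o (y(o) = (-113 + 142)/o = 29/o)
C = 36472 (C = -188*(-194) = 36472)
C + y(432) = 36472 + 29/432 = 15755933/432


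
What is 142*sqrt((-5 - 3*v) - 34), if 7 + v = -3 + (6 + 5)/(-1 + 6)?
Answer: 142*I*sqrt(390)/5 ≈ 560.86*I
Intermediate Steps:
v = -39/5 (v = -7 + (-3 + (6 + 5)/(-1 + 6)) = -7 + (-3 + 11/5) = -7 - 4/5 = -39/5 ≈ -7.8000)
142*sqrt((-5 - 3*v) - 34) = 142*sqrt((-5 - 3*(-39/5)) - 34) = 142*sqrt((-5 + 117/5) - 34) = 142*sqrt(92/5 - 34) = 142*sqrt(-78/5) = 142*(I*sqrt(390)/5) = 142*I*sqrt(390)/5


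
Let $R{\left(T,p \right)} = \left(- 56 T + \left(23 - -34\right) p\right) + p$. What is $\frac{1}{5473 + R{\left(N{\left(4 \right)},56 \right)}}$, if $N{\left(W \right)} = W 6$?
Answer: $\frac{1}{7377} \approx 0.00013556$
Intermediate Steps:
$N{\left(W \right)} = 6 W$
$R{\left(T,p \right)} = - 56 T + 58 p$ ($R{\left(T,p \right)} = \left(- 56 T + \left(23 + 34\right) p\right) + p = \left(- 56 T + 57 p\right) + p = - 56 T + 58 p$)
$\frac{1}{5473 + R{\left(N{\left(4 \right)},56 \right)}} = \frac{1}{5473 + \left(- 56 \cdot 6 \cdot 4 + 58 \cdot 56\right)} = \frac{1}{5473 + \left(\left(-56\right) 24 + 3248\right)} = \frac{1}{5473 + \left(-1344 + 3248\right)} = \frac{1}{5473 + 1904} = \frac{1}{7377}$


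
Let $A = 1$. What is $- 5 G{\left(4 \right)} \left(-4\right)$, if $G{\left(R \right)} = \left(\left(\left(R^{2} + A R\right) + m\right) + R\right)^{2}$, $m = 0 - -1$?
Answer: $12500$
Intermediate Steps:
$m = 1$ ($m = 0 + 1 = 1$)
$G{\left(R \right)} = \left(1 + R^{2} + 2 R\right)^{2}$ ($G{\left(R \right)} = \left(\left(\left(R^{2} + 1 R\right) + 1\right) + R\right)^{2} = \left(\left(\left(R^{2} + R\right) + 1\right) + R\right)^{2} = \left(\left(\left(R + R^{2}\right) + 1\right) + R\right)^{2} = \left(\left(1 + R + R^{2}\right) + R\right)^{2} = \left(1 + R^{2} + 2 R\right)^{2}$)
$- 5 G{\left(4 \right)} \left(-4\right) = - 5 \left(1 + 4^{2} + 2 \cdot 4\right)^{2} \left(-4\right) = - 5 \left(1 + 16 + 8\right)^{2} \left(-4\right) = - 5 \cdot 25^{2} \left(-4\right) = \left(-5\right) 625 \left(-4\right) = \left(-3125\right) \left(-4\right) = 12500$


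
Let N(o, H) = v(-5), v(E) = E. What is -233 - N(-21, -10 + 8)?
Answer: -228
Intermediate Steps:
N(o, H) = -5
-233 - N(-21, -10 + 8) = -233 - 1*(-5) = -233 + 5 = -228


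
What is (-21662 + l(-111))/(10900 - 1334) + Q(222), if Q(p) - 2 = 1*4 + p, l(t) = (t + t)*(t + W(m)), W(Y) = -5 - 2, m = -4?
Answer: 1092791/4783 ≈ 228.47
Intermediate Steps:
W(Y) = -7
l(t) = 2*t*(-7 + t) (l(t) = (t + t)*(t - 7) = (2*t)*(-7 + t) = 2*t*(-7 + t))
Q(p) = 6 + p (Q(p) = 2 + (1*4 + p) = 2 + (4 + p) = 6 + p)
(-21662 + l(-111))/(10900 - 1334) + Q(222) = (-21662 + 2*(-111)*(-7 - 111))/(10900 - 1334) + (6 + 222) = (-21662 + 2*(-111)*(-118))/9566 + 228 = (-21662 + 26196)*(1/9566) + 228 = 4534*(1/9566) + 228 = 2267/4783 + 228 = 1092791/4783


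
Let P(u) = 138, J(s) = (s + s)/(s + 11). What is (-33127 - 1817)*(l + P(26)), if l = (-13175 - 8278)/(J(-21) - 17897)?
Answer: -54396001296/11183 ≈ -4.8642e+6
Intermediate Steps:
J(s) = 2*s/(11 + s) (J(s) = (2*s)/(11 + s) = 2*s/(11 + s))
l = 107265/89464 (l = (-13175 - 8278)/(2*(-21)/(11 - 21) - 17897) = -21453/(2*(-21)/(-10) - 17897) = -21453/(2*(-21)*(-1/10) - 17897) = -21453/(21/5 - 17897) = -21453/(-89464/5) = -21453*(-5/89464) = 107265/89464 ≈ 1.1990)
(-33127 - 1817)*(l + P(26)) = (-33127 - 1817)*(107265/89464 + 138) = -34944*12453297/89464 = -54396001296/11183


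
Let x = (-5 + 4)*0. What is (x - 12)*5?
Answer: -60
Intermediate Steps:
x = 0 (x = -1*0 = 0)
(x - 12)*5 = (0 - 12)*5 = -12*5 = -60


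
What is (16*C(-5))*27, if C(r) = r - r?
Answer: 0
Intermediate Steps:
C(r) = 0
(16*C(-5))*27 = (16*0)*27 = 0*27 = 0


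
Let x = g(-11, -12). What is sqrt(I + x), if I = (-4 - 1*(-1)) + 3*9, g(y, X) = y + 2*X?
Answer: I*sqrt(11) ≈ 3.3166*I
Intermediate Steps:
x = -35 (x = -11 + 2*(-12) = -11 - 24 = -35)
I = 24 (I = (-4 + 1) + 27 = -3 + 27 = 24)
sqrt(I + x) = sqrt(24 - 35) = sqrt(-11) = I*sqrt(11)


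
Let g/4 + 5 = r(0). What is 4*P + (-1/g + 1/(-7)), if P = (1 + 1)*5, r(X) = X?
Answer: 5587/140 ≈ 39.907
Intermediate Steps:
g = -20 (g = -20 + 4*0 = -20 + 0 = -20)
P = 10 (P = 2*5 = 10)
4*P + (-1/g + 1/(-7)) = 4*10 + (-1/(-20) + 1/(-7)) = 40 + (-1*(-1/20) + 1*(-⅐)) = 40 + (1/20 - ⅐) = 40 - 13/140 = 5587/140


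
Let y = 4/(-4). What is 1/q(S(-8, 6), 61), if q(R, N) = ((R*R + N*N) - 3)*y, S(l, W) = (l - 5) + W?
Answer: -1/3767 ≈ -0.00026546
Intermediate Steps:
S(l, W) = -5 + W + l (S(l, W) = (-5 + l) + W = -5 + W + l)
y = -1 (y = 4*(-1/4) = -1)
q(R, N) = 3 - N**2 - R**2 (q(R, N) = ((R*R + N*N) - 3)*(-1) = ((R**2 + N**2) - 3)*(-1) = ((N**2 + R**2) - 3)*(-1) = (-3 + N**2 + R**2)*(-1) = 3 - N**2 - R**2)
1/q(S(-8, 6), 61) = 1/(3 - 1*61**2 - (-5 + 6 - 8)**2) = 1/(3 - 1*3721 - 1*(-7)**2) = 1/(3 - 3721 - 1*49) = 1/(3 - 3721 - 49) = 1/(-3767) = -1/3767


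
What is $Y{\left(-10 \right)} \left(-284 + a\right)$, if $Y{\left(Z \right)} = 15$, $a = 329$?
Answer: $675$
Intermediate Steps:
$Y{\left(-10 \right)} \left(-284 + a\right) = 15 \left(-284 + 329\right) = 15 \cdot 45 = 675$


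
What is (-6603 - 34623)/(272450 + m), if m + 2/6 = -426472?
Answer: 123678/462067 ≈ 0.26766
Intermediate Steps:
m = -1279417/3 (m = -⅓ - 426472 = -1279417/3 ≈ -4.2647e+5)
(-6603 - 34623)/(272450 + m) = (-6603 - 34623)/(272450 - 1279417/3) = -41226/(-462067/3) = -41226*(-3/462067) = 123678/462067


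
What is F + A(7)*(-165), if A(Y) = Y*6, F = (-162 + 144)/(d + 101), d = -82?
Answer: -131688/19 ≈ -6930.9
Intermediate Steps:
F = -18/19 (F = (-162 + 144)/(-82 + 101) = -18/19 ≈ -0.94737)
A(Y) = 6*Y
F + A(7)*(-165) = -18/19 + (6*7)*(-165) = -18/19 + 42*(-165) = -18/19 - 6930 = -131688/19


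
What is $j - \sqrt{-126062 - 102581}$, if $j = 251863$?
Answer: $251863 - i \sqrt{228643} \approx 2.5186 \cdot 10^{5} - 478.17 i$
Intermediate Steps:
$j - \sqrt{-126062 - 102581} = 251863 - \sqrt{-126062 - 102581} = 251863 - \sqrt{-228643} = 251863 - i \sqrt{228643}$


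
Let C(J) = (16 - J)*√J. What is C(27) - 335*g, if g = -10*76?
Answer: 254600 - 33*√3 ≈ 2.5454e+5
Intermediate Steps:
g = -760
C(J) = √J*(16 - J)
C(27) - 335*g = √27*(16 - 1*27) - 335*(-760) = (3*√3)*(16 - 27) + 254600 = (3*√3)*(-11) + 254600 = -33*√3 + 254600 = 254600 - 33*√3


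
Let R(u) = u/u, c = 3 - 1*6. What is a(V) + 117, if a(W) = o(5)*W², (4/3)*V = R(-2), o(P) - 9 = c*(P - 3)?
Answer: 1899/16 ≈ 118.69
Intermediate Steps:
c = -3 (c = 3 - 6 = -3)
R(u) = 1
o(P) = 18 - 3*P (o(P) = 9 - 3*(P - 3) = 9 - 3*(-3 + P) = 9 + (9 - 3*P) = 18 - 3*P)
V = ¾ (V = (¾)*1 = ¾ ≈ 0.75000)
a(W) = 3*W² (a(W) = (18 - 3*5)*W² = (18 - 15)*W² = 3*W²)
a(V) + 117 = 3*(¾)² + 117 = 3*(9/16) + 117 = 27/16 + 117 = 1899/16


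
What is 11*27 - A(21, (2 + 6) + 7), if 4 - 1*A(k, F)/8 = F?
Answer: 385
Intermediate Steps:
A(k, F) = 32 - 8*F
11*27 - A(21, (2 + 6) + 7) = 11*27 - (32 - 8*((2 + 6) + 7)) = 297 - (32 - 8*(8 + 7)) = 297 - (32 - 8*15) = 297 - (32 - 120) = 297 - 1*(-88) = 297 + 88 = 385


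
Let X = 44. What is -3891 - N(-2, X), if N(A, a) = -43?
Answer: -3848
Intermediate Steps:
-3891 - N(-2, X) = -3891 - 1*(-43) = -3891 + 43 = -3848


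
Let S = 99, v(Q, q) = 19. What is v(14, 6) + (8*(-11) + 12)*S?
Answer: -7505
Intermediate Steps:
v(14, 6) + (8*(-11) + 12)*S = 19 + (8*(-11) + 12)*99 = 19 + (-88 + 12)*99 = 19 - 76*99 = 19 - 7524 = -7505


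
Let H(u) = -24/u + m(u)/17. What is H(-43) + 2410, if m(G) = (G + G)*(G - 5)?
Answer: 1939622/731 ≈ 2653.4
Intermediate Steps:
m(G) = 2*G*(-5 + G) (m(G) = (2*G)*(-5 + G) = 2*G*(-5 + G))
H(u) = -24/u + 2*u*(-5 + u)/17 (H(u) = -24/u + (2*u*(-5 + u))/17 = -24/u + (2*u*(-5 + u))*(1/17) = -24/u + 2*u*(-5 + u)/17)
H(-43) + 2410 = (2/17)*(-204 + (-43)²*(-5 - 43))/(-43) + 2410 = (2/17)*(-1/43)*(-204 + 1849*(-48)) + 2410 = (2/17)*(-1/43)*(-204 - 88752) + 2410 = (2/17)*(-1/43)*(-88956) + 2410 = 177912/731 + 2410 = 1939622/731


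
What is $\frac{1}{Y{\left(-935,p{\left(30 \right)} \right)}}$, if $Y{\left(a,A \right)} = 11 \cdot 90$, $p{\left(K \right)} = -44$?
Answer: $\frac{1}{990} \approx 0.0010101$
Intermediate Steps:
$Y{\left(a,A \right)} = 990$
$\frac{1}{Y{\left(-935,p{\left(30 \right)} \right)}} = \frac{1}{990}$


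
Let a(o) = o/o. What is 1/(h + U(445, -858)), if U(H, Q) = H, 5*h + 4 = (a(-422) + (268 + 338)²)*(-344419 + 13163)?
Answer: -5/121649457451 ≈ -4.1102e-11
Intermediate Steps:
a(o) = 1
h = -121649459676/5 (h = -⅘ + ((1 + (268 + 338)²)*(-344419 + 13163))/5 = -⅘ + ((1 + 606²)*(-331256))/5 = -⅘ + ((1 + 367236)*(-331256))/5 = -⅘ + (367237*(-331256))/5 = -⅘ + (⅕)*(-121649459672) = -⅘ - 121649459672/5 = -121649459676/5 ≈ -2.4330e+10)
1/(h + U(445, -858)) = 1/(-121649459676/5 + 445) = 1/(-121649457451/5) = -5/121649457451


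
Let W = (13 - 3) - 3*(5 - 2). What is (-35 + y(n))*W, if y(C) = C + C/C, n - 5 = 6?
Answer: -23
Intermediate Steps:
n = 11 (n = 5 + 6 = 11)
y(C) = 1 + C (y(C) = C + 1 = 1 + C)
W = 1 (W = 10 - 3*3 = 10 - 1*9 = 10 - 9 = 1)
(-35 + y(n))*W = (-35 + (1 + 11))*1 = (-35 + 12)*1 = -23*1 = -23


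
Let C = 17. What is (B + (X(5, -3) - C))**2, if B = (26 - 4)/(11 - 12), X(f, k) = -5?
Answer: 1936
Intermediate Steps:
B = -22 (B = 22/(-1) = 22*(-1) = -22)
(B + (X(5, -3) - C))**2 = (-22 + (-5 - 1*17))**2 = (-22 + (-5 - 17))**2 = (-22 - 22)**2 = (-44)**2 = 1936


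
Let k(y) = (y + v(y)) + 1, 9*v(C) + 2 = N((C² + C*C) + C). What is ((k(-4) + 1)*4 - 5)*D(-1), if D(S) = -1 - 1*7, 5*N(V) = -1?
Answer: 5032/45 ≈ 111.82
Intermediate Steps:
N(V) = -⅕ (N(V) = (⅕)*(-1) = -⅕)
v(C) = -11/45 (v(C) = -2/9 + (⅑)*(-⅕) = -2/9 - 1/45 = -11/45)
k(y) = 34/45 + y (k(y) = (y - 11/45) + 1 = (-11/45 + y) + 1 = 34/45 + y)
D(S) = -8 (D(S) = -1 - 7 = -8)
((k(-4) + 1)*4 - 5)*D(-1) = (((34/45 - 4) + 1)*4 - 5)*(-8) = ((-146/45 + 1)*4 - 5)*(-8) = (-101/45*4 - 5)*(-8) = (-404/45 - 5)*(-8) = -629/45*(-8) = 5032/45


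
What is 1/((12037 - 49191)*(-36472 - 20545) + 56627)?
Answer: 1/2118466245 ≈ 4.7204e-10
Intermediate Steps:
1/((12037 - 49191)*(-36472 - 20545) + 56627) = 1/(-37154*(-57017) + 56627) = 1/(2118409618 + 56627) = 1/2118466245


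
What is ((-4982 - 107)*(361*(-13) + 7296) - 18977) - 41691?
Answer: -13307335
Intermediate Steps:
((-4982 - 107)*(361*(-13) + 7296) - 18977) - 41691 = (-5089*(-4693 + 7296) - 18977) - 41691 = (-5089*2603 - 18977) - 41691 = (-13246667 - 18977) - 41691 = -13265644 - 41691 = -13307335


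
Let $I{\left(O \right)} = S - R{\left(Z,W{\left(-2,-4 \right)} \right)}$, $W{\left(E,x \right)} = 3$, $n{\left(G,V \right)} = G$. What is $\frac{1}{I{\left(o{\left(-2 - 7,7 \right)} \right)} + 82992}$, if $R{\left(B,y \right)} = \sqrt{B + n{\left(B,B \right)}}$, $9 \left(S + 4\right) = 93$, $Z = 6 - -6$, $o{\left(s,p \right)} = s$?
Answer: $\frac{746985}{61998509809} + \frac{18 \sqrt{6}}{61998509809} \approx 1.2049 \cdot 10^{-5}$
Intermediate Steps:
$Z = 12$ ($Z = 6 + 6 = 12$)
$S = \frac{19}{3}$ ($S = -4 + \frac{1}{9} \cdot 93 = -4 + \frac{31}{3} = \frac{19}{3} \approx 6.3333$)
$R{\left(B,y \right)} = \sqrt{2} \sqrt{B}$ ($R{\left(B,y \right)} = \sqrt{B + B} = \sqrt{2 B} = \sqrt{2} \sqrt{B}$)
$I{\left(O \right)} = \frac{19}{3} - 2 \sqrt{6}$ ($I{\left(O \right)} = \frac{19}{3} - \sqrt{2} \sqrt{12} = \frac{19}{3} - \sqrt{2} \cdot 2 \sqrt{3} = \frac{19}{3} - 2 \sqrt{6}$)
$\frac{1}{I{\left(o{\left(-2 - 7,7 \right)} \right)} + 82992} = \frac{1}{\left(\frac{19}{3} - 2 \sqrt{6}\right) + 82992} = \frac{1}{\frac{248995}{3} - 2 \sqrt{6}}$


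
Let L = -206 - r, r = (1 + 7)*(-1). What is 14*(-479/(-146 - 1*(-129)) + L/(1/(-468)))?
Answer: 22060738/17 ≈ 1.2977e+6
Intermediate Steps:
r = -8 (r = 8*(-1) = -8)
L = -198 (L = -206 - 1*(-8) = -206 + 8 = -198)
14*(-479/(-146 - 1*(-129)) + L/(1/(-468))) = 14*(-479/(-146 - 1*(-129)) - 198/(1/(-468))) = 14*(-479/(-146 + 129) - 198/(-1/468)) = 14*(-479/(-17) - 198*(-468)) = 14*(-479*(-1/17) + 92664) = 14*(479/17 + 92664) = 14*(1575767/17) = 22060738/17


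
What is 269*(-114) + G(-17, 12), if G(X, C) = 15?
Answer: -30651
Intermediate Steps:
269*(-114) + G(-17, 12) = 269*(-114) + 15 = -30666 + 15 = -30651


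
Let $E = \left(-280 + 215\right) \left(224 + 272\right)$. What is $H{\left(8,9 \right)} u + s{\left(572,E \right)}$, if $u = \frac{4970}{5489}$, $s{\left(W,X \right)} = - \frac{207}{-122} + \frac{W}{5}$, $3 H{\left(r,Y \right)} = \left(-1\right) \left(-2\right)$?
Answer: $\frac{1172239873}{10044870} \approx 116.7$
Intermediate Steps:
$E = -32240$ ($E = \left(-65\right) 496 = -32240$)
$H{\left(r,Y \right)} = \frac{2}{3}$ ($H{\left(r,Y \right)} = \frac{\left(-1\right) \left(-2\right)}{3} = \frac{1}{3} \cdot 2 = \frac{2}{3}$)
$s{\left(W,X \right)} = \frac{207}{122} + \frac{W}{5}$ ($s{\left(W,X \right)} = \left(-207\right) \left(- \frac{1}{122}\right) + W \frac{1}{5} = \frac{207}{122} + \frac{W}{5}$)
$u = \frac{4970}{5489}$ ($u = 4970 \cdot \frac{1}{5489} = \frac{4970}{5489} \approx 0.90545$)
$H{\left(8,9 \right)} u + s{\left(572,E \right)} = \frac{2}{3} \cdot \frac{4970}{5489} + \left(\frac{207}{122} + \frac{1}{5} \cdot 572\right) = \frac{9940}{16467} + \left(\frac{207}{122} + \frac{572}{5}\right) = \frac{9940}{16467} + \frac{70819}{610} = \frac{1172239873}{10044870}$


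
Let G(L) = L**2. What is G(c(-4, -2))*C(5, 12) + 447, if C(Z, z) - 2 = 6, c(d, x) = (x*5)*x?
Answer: 3647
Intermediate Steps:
c(d, x) = 5*x**2 (c(d, x) = (5*x)*x = 5*x**2)
C(Z, z) = 8 (C(Z, z) = 2 + 6 = 8)
G(c(-4, -2))*C(5, 12) + 447 = (5*(-2)**2)**2*8 + 447 = (5*4)**2*8 + 447 = 20**2*8 + 447 = 400*8 + 447 = 3200 + 447 = 3647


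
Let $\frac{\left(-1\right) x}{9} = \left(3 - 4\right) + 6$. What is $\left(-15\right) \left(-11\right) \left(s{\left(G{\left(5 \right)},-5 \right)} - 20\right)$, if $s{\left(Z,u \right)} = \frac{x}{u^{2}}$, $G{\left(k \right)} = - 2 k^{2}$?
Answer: $-3597$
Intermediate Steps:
$x = -45$ ($x = - 9 \left(\left(3 - 4\right) + 6\right) = - 9 \left(-1 + 6\right) = \left(-9\right) 5 = -45$)
$s{\left(Z,u \right)} = - \frac{45}{u^{2}}$
$\left(-15\right) \left(-11\right) \left(s{\left(G{\left(5 \right)},-5 \right)} - 20\right) = \left(-15\right) \left(-11\right) \left(- \frac{45}{25} - 20\right) = 165 \left(\left(-45\right) \frac{1}{25} - 20\right) = 165 \left(- \frac{9}{5} - 20\right) = 165 \left(- \frac{109}{5}\right) = -3597$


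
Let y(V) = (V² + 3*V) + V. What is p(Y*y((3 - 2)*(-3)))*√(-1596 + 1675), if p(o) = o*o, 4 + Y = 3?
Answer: 9*√79 ≈ 79.994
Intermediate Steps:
Y = -1 (Y = -4 + 3 = -1)
y(V) = V² + 4*V
p(o) = o²
p(Y*y((3 - 2)*(-3)))*√(-1596 + 1675) = (-(3 - 2)*(-3)*(4 + (3 - 2)*(-3)))²*√(-1596 + 1675) = (-1*(-3)*(4 + 1*(-3)))²*√79 = (-(-3)*(4 - 3))²*√79 = (-(-3))²*√79 = (-1*(-3))²*√79 = 3²*√79 = 9*√79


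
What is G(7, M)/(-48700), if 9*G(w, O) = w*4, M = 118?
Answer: -7/109575 ≈ -6.3883e-5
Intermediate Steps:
G(w, O) = 4*w/9 (G(w, O) = (w*4)/9 = (4*w)/9 = 4*w/9)
G(7, M)/(-48700) = ((4/9)*7)/(-48700) = (28/9)*(-1/48700) = -7/109575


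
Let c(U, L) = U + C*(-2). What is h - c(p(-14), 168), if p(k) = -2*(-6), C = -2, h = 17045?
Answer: 17029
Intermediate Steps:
p(k) = 12
c(U, L) = 4 + U (c(U, L) = U - 2*(-2) = U + 4 = 4 + U)
h - c(p(-14), 168) = 17045 - (4 + 12) = 17045 - 1*16 = 17045 - 16 = 17029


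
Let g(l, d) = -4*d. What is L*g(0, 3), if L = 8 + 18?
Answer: -312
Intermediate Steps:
L = 26
L*g(0, 3) = 26*(-4*3) = 26*(-12) = -312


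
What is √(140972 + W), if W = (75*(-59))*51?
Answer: I*√84703 ≈ 291.04*I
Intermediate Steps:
W = -225675 (W = -4425*51 = -225675)
√(140972 + W) = √(140972 - 225675) = √(-84703) = I*√84703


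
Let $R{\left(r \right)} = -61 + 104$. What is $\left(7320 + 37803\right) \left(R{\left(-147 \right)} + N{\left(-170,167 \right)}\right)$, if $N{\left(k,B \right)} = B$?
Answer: $9475830$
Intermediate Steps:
$R{\left(r \right)} = 43$
$\left(7320 + 37803\right) \left(R{\left(-147 \right)} + N{\left(-170,167 \right)}\right) = \left(7320 + 37803\right) \left(43 + 167\right) = 45123 \cdot 210 = 9475830$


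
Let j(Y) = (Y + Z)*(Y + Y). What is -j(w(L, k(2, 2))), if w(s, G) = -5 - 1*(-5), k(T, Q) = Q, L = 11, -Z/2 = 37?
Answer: 0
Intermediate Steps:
Z = -74 (Z = -2*37 = -74)
w(s, G) = 0 (w(s, G) = -5 + 5 = 0)
j(Y) = 2*Y*(-74 + Y) (j(Y) = (Y - 74)*(Y + Y) = (-74 + Y)*(2*Y) = 2*Y*(-74 + Y))
-j(w(L, k(2, 2))) = -2*0*(-74 + 0) = -2*0*(-74) = -1*0 = 0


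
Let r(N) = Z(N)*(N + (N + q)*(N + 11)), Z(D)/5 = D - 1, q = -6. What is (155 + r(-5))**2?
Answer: 5221225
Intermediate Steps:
Z(D) = -5 + 5*D (Z(D) = 5*(D - 1) = 5*(-1 + D) = -5 + 5*D)
r(N) = (-5 + 5*N)*(N + (-6 + N)*(11 + N)) (r(N) = (-5 + 5*N)*(N + (N - 6)*(N + 11)) = (-5 + 5*N)*(N + (-6 + N)*(11 + N)))
(155 + r(-5))**2 = (155 + 5*(-1 - 5)*(-66 + (-5)**2 + 6*(-5)))**2 = (155 + 5*(-6)*(-66 + 25 - 30))**2 = (155 + 5*(-6)*(-71))**2 = (155 + 2130)**2 = 2285**2 = 5221225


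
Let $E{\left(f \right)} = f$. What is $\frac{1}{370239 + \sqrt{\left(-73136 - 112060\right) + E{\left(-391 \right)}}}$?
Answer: $\frac{370239}{137077102708} - \frac{i \sqrt{185587}}{137077102708} \approx 2.701 \cdot 10^{-6} - 3.1427 \cdot 10^{-9} i$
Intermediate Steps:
$\frac{1}{370239 + \sqrt{\left(-73136 - 112060\right) + E{\left(-391 \right)}}} = \frac{1}{370239 + \sqrt{\left(-73136 - 112060\right) - 391}} = \frac{1}{370239 + \sqrt{-185196 - 391}} = \frac{1}{370239 + \sqrt{-185587}} = \frac{1}{370239 + i \sqrt{185587}}$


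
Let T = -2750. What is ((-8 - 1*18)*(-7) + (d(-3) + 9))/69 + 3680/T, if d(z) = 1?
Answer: 9136/6325 ≈ 1.4444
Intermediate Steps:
((-8 - 1*18)*(-7) + (d(-3) + 9))/69 + 3680/T = ((-8 - 1*18)*(-7) + (1 + 9))/69 + 3680/(-2750) = ((-8 - 18)*(-7) + 10)*(1/69) + 3680*(-1/2750) = (-26*(-7) + 10)*(1/69) - 368/275 = (182 + 10)*(1/69) - 368/275 = 192*(1/69) - 368/275 = 64/23 - 368/275 = 9136/6325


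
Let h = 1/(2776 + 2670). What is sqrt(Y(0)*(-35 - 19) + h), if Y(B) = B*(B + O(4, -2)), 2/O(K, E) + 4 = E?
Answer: sqrt(5446)/5446 ≈ 0.013551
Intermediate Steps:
O(K, E) = 2/(-4 + E)
h = 1/5446 ≈ 0.00018362
Y(B) = B*(-1/3 + B) (Y(B) = B*(B + 2/(-4 - 2)) = B*(B + 2/(-6)) = B*(B + 2*(-1/6)) = B*(B - 1/3) = B*(-1/3 + B))
sqrt(Y(0)*(-35 - 19) + h) = sqrt((0*(-1/3 + 0))*(-35 - 19) + 1/5446) = sqrt((0*(-1/3))*(-54) + 1/5446) = sqrt(0*(-54) + 1/5446) = sqrt(0 + 1/5446) = sqrt(1/5446) = sqrt(5446)/5446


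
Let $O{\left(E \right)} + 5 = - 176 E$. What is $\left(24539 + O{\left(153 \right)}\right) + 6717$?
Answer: $4323$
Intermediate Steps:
$O{\left(E \right)} = -5 - 176 E$
$\left(24539 + O{\left(153 \right)}\right) + 6717 = \left(24539 - 26933\right) + 6717 = -2394 + 6717 = 4323$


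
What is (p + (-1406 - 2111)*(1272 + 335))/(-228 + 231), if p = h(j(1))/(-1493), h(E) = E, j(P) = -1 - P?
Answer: -8438165765/4479 ≈ -1.8839e+6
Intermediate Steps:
p = 2/1493 (p = (-1 - 1*1)/(-1493) = (-1 - 1)*(-1/1493) = -2*(-1/1493) = 2/1493 ≈ 0.0013396)
(p + (-1406 - 2111)*(1272 + 335))/(-228 + 231) = (2/1493 + (-1406 - 2111)*(1272 + 335))/(-228 + 231) = (2/1493 - 3517*1607)/3 = (2/1493 - 5651819)*(⅓) = -8438165765/1493*⅓ = -8438165765/4479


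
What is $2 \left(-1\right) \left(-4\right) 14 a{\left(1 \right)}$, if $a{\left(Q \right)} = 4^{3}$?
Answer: $7168$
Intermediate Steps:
$a{\left(Q \right)} = 64$
$2 \left(-1\right) \left(-4\right) 14 a{\left(1 \right)} = 2 \left(-1\right) \left(-4\right) 14 \cdot 64 = \left(-2\right) \left(-4\right) 14 \cdot 64 = 8 \cdot 14 \cdot 64 = 112 \cdot 64 = 7168$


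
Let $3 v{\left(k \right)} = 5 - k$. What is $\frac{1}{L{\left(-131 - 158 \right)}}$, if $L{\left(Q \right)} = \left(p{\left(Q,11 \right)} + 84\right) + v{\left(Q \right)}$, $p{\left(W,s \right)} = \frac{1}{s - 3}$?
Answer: $\frac{8}{1457} \approx 0.0054907$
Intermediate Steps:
$p{\left(W,s \right)} = \frac{1}{-3 + s}$
$v{\left(k \right)} = \frac{5}{3} - \frac{k}{3}$ ($v{\left(k \right)} = \frac{5 - k}{3} = \frac{5}{3} - \frac{k}{3}$)
$L{\left(Q \right)} = \frac{2059}{24} - \frac{Q}{3}$ ($L{\left(Q \right)} = \left(\frac{1}{-3 + 11} + 84\right) - \left(- \frac{5}{3} + \frac{Q}{3}\right) = \left(\frac{1}{8} + 84\right) - \left(- \frac{5}{3} + \frac{Q}{3}\right) = \frac{673}{8} - \left(- \frac{5}{3} + \frac{Q}{3}\right) = \frac{2059}{24} - \frac{Q}{3}$)
$\frac{1}{L{\left(-131 - 158 \right)}} = \frac{1}{\frac{2059}{24} - \frac{-131 - 158}{3}} = \frac{1}{\frac{2059}{24} - - \frac{289}{3}} = \frac{1}{\frac{2059}{24} + \frac{289}{3}} = \frac{1}{\frac{1457}{8}} = \frac{8}{1457}$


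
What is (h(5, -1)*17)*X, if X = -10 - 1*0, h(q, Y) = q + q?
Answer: -1700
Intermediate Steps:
h(q, Y) = 2*q
X = -10 (X = -10 + 0 = -10)
(h(5, -1)*17)*X = ((2*5)*17)*(-10) = (10*17)*(-10) = 170*(-10) = -1700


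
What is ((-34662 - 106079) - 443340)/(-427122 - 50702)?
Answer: 584081/477824 ≈ 1.2224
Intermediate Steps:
((-34662 - 106079) - 443340)/(-427122 - 50702) = (-140741 - 443340)/(-477824) = -584081*(-1/477824) = 584081/477824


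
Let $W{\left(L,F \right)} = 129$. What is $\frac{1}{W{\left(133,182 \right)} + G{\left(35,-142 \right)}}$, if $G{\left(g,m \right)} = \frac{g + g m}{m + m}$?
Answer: $\frac{284}{41571} \approx 0.0068317$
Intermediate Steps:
$G{\left(g,m \right)} = \frac{g + g m}{2 m}$
$\frac{1}{W{\left(133,182 \right)} + G{\left(35,-142 \right)}} = \frac{1}{129 + \frac{1}{2} \cdot 35 \frac{1}{-142} \left(1 - 142\right)} = \frac{1}{129 + \frac{1}{2} \cdot 35 \left(- \frac{1}{142}\right) \left(-141\right)} = \frac{1}{129 + \frac{4935}{284}} = \frac{1}{\frac{41571}{284}} = \frac{284}{41571}$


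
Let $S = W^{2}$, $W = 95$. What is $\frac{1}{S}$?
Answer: $\frac{1}{9025} \approx 0.0001108$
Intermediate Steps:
$S = 9025$ ($S = 95^{2} = 9025$)
$\frac{1}{S} = \frac{1}{9025}$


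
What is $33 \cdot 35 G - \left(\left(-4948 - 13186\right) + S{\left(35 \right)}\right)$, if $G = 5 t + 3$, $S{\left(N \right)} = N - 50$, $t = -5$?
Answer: $-7261$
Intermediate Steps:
$S{\left(N \right)} = -50 + N$
$G = -22$ ($G = 5 \left(-5\right) + 3 = -25 + 3 = -22$)
$33 \cdot 35 G - \left(\left(-4948 - 13186\right) + S{\left(35 \right)}\right) = 33 \cdot 35 \left(-22\right) - \left(\left(-4948 - 13186\right) + \left(-50 + 35\right)\right) = 1155 \left(-22\right) - \left(-18134 - 15\right) = -25410 - -18149 = -25410 + 18149 = -7261$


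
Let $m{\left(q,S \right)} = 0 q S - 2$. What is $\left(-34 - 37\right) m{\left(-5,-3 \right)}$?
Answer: $142$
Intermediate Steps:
$m{\left(q,S \right)} = -2$ ($m{\left(q,S \right)} = 0 S - 2 = 0 - 2 = -2$)
$\left(-34 - 37\right) m{\left(-5,-3 \right)} = \left(-34 - 37\right) \left(-2\right) = \left(-71\right) \left(-2\right) = 142$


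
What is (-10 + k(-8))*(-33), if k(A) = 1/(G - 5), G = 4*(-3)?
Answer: 5643/17 ≈ 331.94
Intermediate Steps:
G = -12
k(A) = -1/17 (k(A) = 1/(-12 - 5) = 1/(-17) = -1/17)
(-10 + k(-8))*(-33) = (-10 - 1/17)*(-33) = -171/17*(-33) = 5643/17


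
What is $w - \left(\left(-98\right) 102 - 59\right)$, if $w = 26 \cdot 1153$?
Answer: $40033$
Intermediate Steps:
$w = 29978$
$w - \left(\left(-98\right) 102 - 59\right) = 29978 - \left(\left(-98\right) 102 - 59\right) = 29978 - \left(-9996 - 59\right) = 29978 - -10055 = 29978 + 10055 = 40033$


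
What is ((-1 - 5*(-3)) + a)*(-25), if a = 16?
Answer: -750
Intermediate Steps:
((-1 - 5*(-3)) + a)*(-25) = ((-1 - 5*(-3)) + 16)*(-25) = ((-1 + 15) + 16)*(-25) = (14 + 16)*(-25) = 30*(-25) = -750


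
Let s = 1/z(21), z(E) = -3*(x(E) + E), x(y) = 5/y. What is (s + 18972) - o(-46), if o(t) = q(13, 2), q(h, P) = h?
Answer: 8455707/446 ≈ 18959.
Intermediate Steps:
o(t) = 13
z(E) = -15/E - 3*E (z(E) = -3*(5/E + E) = -3*(E + 5/E) = -15/E - 3*E)
s = -7/446 (s = 1/(-15/21 - 3*21) = 1/(-15*1/21 - 63) = 1/(-5/7 - 63) = 1/(-446/7) = -7/446 ≈ -0.015695)
(s + 18972) - o(-46) = (-7/446 + 18972) - 1*13 = 8461505/446 - 13 = 8455707/446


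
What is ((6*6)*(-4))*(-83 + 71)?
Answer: 1728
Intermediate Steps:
((6*6)*(-4))*(-83 + 71) = (36*(-4))*(-12) = -144*(-12) = 1728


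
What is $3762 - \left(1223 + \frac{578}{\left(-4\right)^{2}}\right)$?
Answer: $\frac{20023}{8} \approx 2502.9$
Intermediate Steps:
$3762 - \left(1223 + \frac{578}{\left(-4\right)^{2}}\right) = 3762 - \left(1223 + \frac{578}{16}\right) = 3762 - \left(1223 + 578 \cdot \frac{1}{16}\right) = 3762 - \left(1223 + \frac{289}{8}\right) = 3762 - \frac{10073}{8} = \frac{20023}{8}$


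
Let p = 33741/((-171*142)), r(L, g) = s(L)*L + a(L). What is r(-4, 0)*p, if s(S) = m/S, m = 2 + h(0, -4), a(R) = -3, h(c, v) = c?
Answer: 3749/2698 ≈ 1.3895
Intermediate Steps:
m = 2 (m = 2 + 0 = 2)
s(S) = 2/S
r(L, g) = -1 (r(L, g) = (2/L)*L - 3 = 2 - 3 = -1)
p = -3749/2698 (p = 33741/(-24282) = 33741*(-1/24282) = -3749/2698 ≈ -1.3895)
r(-4, 0)*p = -1*(-3749/2698) = 3749/2698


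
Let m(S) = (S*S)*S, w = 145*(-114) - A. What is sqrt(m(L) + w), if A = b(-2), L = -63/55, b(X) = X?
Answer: I*sqrt(151255282585)/3025 ≈ 128.57*I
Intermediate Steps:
L = -63/55 (L = -63*1/55 = -63/55 ≈ -1.1455)
A = -2
w = -16528 (w = 145*(-114) - 1*(-2) = -16530 + 2 = -16528)
m(S) = S**3 (m(S) = S**2*S = S**3)
sqrt(m(L) + w) = sqrt((-63/55)**3 - 16528) = sqrt(-250047/166375 - 16528) = sqrt(-2750096047/166375) = I*sqrt(151255282585)/3025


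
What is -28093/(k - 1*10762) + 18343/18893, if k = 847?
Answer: 712631894/187324095 ≈ 3.8043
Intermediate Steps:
-28093/(k - 1*10762) + 18343/18893 = -28093/(847 - 1*10762) + 18343/18893 = -28093/(847 - 10762) + 18343*(1/18893) = -28093/(-9915) + 18343/18893 = -28093*(-1/9915) + 18343/18893 = 28093/9915 + 18343/18893 = 712631894/187324095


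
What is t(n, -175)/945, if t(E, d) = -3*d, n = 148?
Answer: 5/9 ≈ 0.55556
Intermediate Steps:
t(n, -175)/945 = -3*(-175)/945 = 525*(1/945) = 5/9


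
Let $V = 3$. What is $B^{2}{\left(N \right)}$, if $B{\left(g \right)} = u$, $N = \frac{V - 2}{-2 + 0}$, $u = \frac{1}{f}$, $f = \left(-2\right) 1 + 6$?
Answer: $\frac{1}{16} \approx 0.0625$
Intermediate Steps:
$f = 4$ ($f = -2 + 6 = 4$)
$u = \frac{1}{4} \approx 0.25$
$N = - \frac{1}{2}$ ($N = \frac{3 - 2}{-2 + 0} = 1 \frac{1}{-2} = 1 \left(- \frac{1}{2}\right) = - \frac{1}{2} \approx -0.5$)
$B{\left(g \right)} = \frac{1}{4}$
$B^{2}{\left(N \right)} = \left(\frac{1}{4}\right)^{2} = \frac{1}{16}$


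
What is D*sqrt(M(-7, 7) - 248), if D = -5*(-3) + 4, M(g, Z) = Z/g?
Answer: 19*I*sqrt(249) ≈ 299.81*I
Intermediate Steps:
D = 19 (D = 15 + 4 = 19)
D*sqrt(M(-7, 7) - 248) = 19*sqrt(7/(-7) - 248) = 19*sqrt(7*(-1/7) - 248) = 19*sqrt(-1 - 248) = 19*sqrt(-249) = 19*(I*sqrt(249)) = 19*I*sqrt(249)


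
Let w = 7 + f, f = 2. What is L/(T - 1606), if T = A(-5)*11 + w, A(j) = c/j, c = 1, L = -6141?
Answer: 30705/7996 ≈ 3.8400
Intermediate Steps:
w = 9 (w = 7 + 2 = 9)
A(j) = 1/j
T = 34/5 (T = 11/(-5) + 9 = -1/5*11 + 9 = -11/5 + 9 = 34/5 ≈ 6.8000)
L/(T - 1606) = -6141/(34/5 - 1606) = -6141/(-7996/5) = -6141*(-5/7996) = 30705/7996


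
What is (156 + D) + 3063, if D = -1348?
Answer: 1871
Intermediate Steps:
(156 + D) + 3063 = (156 - 1348) + 3063 = -1192 + 3063 = 1871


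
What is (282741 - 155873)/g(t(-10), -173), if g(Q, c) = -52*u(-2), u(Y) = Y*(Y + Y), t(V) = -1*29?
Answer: -31717/104 ≈ -304.97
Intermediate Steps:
t(V) = -29
u(Y) = 2*Y² (u(Y) = Y*(2*Y) = 2*Y²)
g(Q, c) = -416 (g(Q, c) = -104*(-2)² = -104*4 = -52*8 = -416)
(282741 - 155873)/g(t(-10), -173) = (282741 - 155873)/(-416) = 126868*(-1/416) = -31717/104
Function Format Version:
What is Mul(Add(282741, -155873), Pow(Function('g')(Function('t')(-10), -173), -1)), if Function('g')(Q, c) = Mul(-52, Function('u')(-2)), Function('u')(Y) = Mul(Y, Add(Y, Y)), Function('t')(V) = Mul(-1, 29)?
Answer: Rational(-31717, 104) ≈ -304.97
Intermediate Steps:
Function('t')(V) = -29
Function('u')(Y) = Mul(2, Pow(Y, 2)) (Function('u')(Y) = Mul(Y, Mul(2, Y)) = Mul(2, Pow(Y, 2)))
Function('g')(Q, c) = -416 (Function('g')(Q, c) = Mul(-52, Mul(2, Pow(-2, 2))) = Mul(-52, Mul(2, 4)) = Mul(-52, 8) = -416)
Mul(Add(282741, -155873), Pow(Function('g')(Function('t')(-10), -173), -1)) = Mul(Add(282741, -155873), Pow(-416, -1)) = Mul(126868, Rational(-1, 416)) = Rational(-31717, 104)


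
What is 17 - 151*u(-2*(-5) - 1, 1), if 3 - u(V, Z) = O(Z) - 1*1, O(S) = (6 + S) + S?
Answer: 621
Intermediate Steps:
O(S) = 6 + 2*S
u(V, Z) = -2 - 2*Z (u(V, Z) = 3 - ((6 + 2*Z) - 1*1) = 3 - ((6 + 2*Z) - 1) = 3 - (5 + 2*Z) = 3 + (-5 - 2*Z) = -2 - 2*Z)
17 - 151*u(-2*(-5) - 1, 1) = 17 - 151*(-2 - 2*1) = 17 - 151*(-2 - 2) = 17 - 151*(-4) = 17 + 604 = 621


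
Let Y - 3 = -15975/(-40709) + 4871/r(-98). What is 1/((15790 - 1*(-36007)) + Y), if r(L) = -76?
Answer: 3093884/160066111761 ≈ 1.9329e-5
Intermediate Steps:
Y = -187797787/3093884 (Y = 3 + (-15975/(-40709) + 4871/(-76)) = 3 + (-15975*(-1/40709) + 4871*(-1/76)) = 3 + (15975/40709 - 4871/76) = 3 - 197079439/3093884 = -187797787/3093884 ≈ -60.700)
1/((15790 - 1*(-36007)) + Y) = 1/((15790 - 1*(-36007)) - 187797787/3093884) = 1/((15790 + 36007) - 187797787/3093884) = 1/(51797 - 187797787/3093884) = 1/(160066111761/3093884) = 3093884/160066111761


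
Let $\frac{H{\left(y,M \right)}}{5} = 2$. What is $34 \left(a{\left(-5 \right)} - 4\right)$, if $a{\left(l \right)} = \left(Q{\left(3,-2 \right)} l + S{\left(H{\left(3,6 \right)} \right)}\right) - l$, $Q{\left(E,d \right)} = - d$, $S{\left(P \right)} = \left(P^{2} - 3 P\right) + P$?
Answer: $2414$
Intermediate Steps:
$H{\left(y,M \right)} = 10$ ($H{\left(y,M \right)} = 5 \cdot 2 = 10$)
$S{\left(P \right)} = P^{2} - 2 P$
$a{\left(l \right)} = 80 + l$ ($a{\left(l \right)} = \left(\left(-1\right) \left(-2\right) l + 10 \left(-2 + 10\right)\right) - l = \left(2 l + 10 \cdot 8\right) - l = \left(2 l + 80\right) - l = \left(80 + 2 l\right) - l = 80 + l$)
$34 \left(a{\left(-5 \right)} - 4\right) = 34 \left(\left(80 - 5\right) - 4\right) = 34 \left(75 - 4\right) = 34 \cdot 71 = 2414$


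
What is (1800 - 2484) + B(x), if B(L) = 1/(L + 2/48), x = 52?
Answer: -854292/1249 ≈ -683.98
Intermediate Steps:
B(L) = 1/(1/24 + L) (B(L) = 1/(L + 2*(1/48)) = 1/(L + 1/24) = 1/(1/24 + L))
(1800 - 2484) + B(x) = (1800 - 2484) + 24/(1 + 24*52) = -684 + 24/(1 + 1248) = -684 + 24/1249 = -854292/1249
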